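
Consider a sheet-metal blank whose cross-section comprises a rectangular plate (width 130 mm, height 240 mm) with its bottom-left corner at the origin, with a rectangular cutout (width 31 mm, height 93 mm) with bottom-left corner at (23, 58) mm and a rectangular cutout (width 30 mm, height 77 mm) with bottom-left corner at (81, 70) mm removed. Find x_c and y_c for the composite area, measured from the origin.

plate: A = 130 × 240 = 31200.00, centroid at (65.00, 120.00).
hole 1: A = −(31 × 93) = -2883.00, centroid at (38.50, 104.50).
hole 2: A = −(30 × 77) = -2310.00, centroid at (96.00, 108.50).
ΣA = 26007.00 mm², ΣAx_c = 1695244.50 mm³, ΣAy_c = 3192091.50 mm³.
x_c = 1695244.50/26007.00 = 65.18 mm; y_c = 3192091.50/26007.00 = 122.74 mm.

x_c = 65.18 mm, y_c = 122.74 mm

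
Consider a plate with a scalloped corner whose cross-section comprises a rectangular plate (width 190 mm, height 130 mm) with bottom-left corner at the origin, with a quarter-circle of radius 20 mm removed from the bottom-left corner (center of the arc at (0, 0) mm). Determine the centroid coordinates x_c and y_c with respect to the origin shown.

Part | A | x̄ᵢ | ȳᵢ | A·x̄ᵢ | A·ȳᵢ
plate | 24700.00 | 95.00 | 65.00 | 2346500.00 | 1605500.00
removed quarter-circle | -314.16 | 8.49 | 8.49 | -2666.67 | -2666.67
Σ | 24385.84 |  |  | 2343833.33 | 1602833.33
x_c = 2343833.33 / 24385.84 = 96.11 mm
y_c = 1602833.33 / 24385.84 = 65.73 mm

x_c = 96.11 mm, y_c = 65.73 mm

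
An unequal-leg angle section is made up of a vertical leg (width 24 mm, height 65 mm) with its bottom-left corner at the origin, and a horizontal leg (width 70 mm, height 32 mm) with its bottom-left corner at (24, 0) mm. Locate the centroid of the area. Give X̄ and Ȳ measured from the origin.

X̄ = 39.71 mm, Ȳ = 22.77 mm

vertical leg: A = 24 × 65 = 1560.00, centroid at (12.00, 32.50).
horizontal leg: A = 70 × 32 = 2240.00, centroid at (59.00, 16.00).
ΣA = 3800.00 mm²
ΣAX̄ = (1560.00)(12.00) + (2240.00)(59.00) = 150880.00 mm³
ΣAȲ = (1560.00)(32.50) + (2240.00)(16.00) = 86540.00 mm³
X̄ = 150880.00 / 3800.00 = 39.71 mm
Ȳ = 86540.00 / 3800.00 = 22.77 mm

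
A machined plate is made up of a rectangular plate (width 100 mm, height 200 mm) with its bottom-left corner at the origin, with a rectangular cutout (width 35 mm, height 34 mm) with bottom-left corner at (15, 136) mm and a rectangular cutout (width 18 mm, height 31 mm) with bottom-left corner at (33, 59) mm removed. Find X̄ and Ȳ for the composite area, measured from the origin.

plate: A = 100 × 200 = 20000.00, centroid at (50.00, 100.00).
hole 1: A = −(35 × 34) = -1190.00, centroid at (32.50, 153.00).
hole 2: A = −(18 × 31) = -558.00, centroid at (42.00, 74.50).
ΣA = 18252.00 mm², ΣAX̄ = 937889.00 mm³, ΣAȲ = 1776359.00 mm³.
X̄ = 937889.00/18252.00 = 51.39 mm; Ȳ = 1776359.00/18252.00 = 97.32 mm.

X̄ = 51.39 mm, Ȳ = 97.32 mm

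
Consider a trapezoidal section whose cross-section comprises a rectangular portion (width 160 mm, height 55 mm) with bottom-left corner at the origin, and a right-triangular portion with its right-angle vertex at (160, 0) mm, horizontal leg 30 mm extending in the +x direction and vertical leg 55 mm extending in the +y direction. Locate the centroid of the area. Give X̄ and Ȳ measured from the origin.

X̄ = 87.71 mm, Ȳ = 26.71 mm

Part | A | x̄ᵢ | ȳᵢ | A·x̄ᵢ | A·ȳᵢ
rectangular portion | 8800.00 | 80.00 | 27.50 | 704000.00 | 242000.00
triangular portion | 825.00 | 170.00 | 18.33 | 140250.00 | 15125.00
Σ | 9625.00 |  |  | 844250.00 | 257125.00
X̄ = 844250.00 / 9625.00 = 87.71 mm
Ȳ = 257125.00 / 9625.00 = 26.71 mm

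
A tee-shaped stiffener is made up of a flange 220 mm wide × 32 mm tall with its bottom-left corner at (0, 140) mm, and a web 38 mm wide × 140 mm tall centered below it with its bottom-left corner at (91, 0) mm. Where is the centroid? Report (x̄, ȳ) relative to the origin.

web: A = 38 × 140 = 5320.00, centroid at (110.00, 70.00).
flange: A = 220 × 32 = 7040.00, centroid at (110.00, 156.00).
ΣA = 12360.00 mm², ΣAx̄ = 1359600.00 mm³, ΣAȳ = 1470640.00 mm³.
x̄ = 1359600.00/12360.00 = 110.00 mm; ȳ = 1470640.00/12360.00 = 118.98 mm.

x̄ = 110.00 mm, ȳ = 118.98 mm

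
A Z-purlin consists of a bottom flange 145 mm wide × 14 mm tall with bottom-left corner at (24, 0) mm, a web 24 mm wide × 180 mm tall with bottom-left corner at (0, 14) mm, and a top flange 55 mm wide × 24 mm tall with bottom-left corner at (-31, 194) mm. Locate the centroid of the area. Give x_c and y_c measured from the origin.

Part | A | x̄ᵢ | ȳᵢ | A·x̄ᵢ | A·ȳᵢ
bottom flange | 2030.00 | 96.50 | 7.00 | 195895.00 | 14210.00
web | 4320.00 | 12.00 | 104.00 | 51840.00 | 449280.00
top flange | 1320.00 | -3.50 | 206.00 | -4620.00 | 271920.00
Σ | 7670.00 |  |  | 243115.00 | 735410.00
x_c = 243115.00 / 7670.00 = 31.70 mm
y_c = 735410.00 / 7670.00 = 95.88 mm

x_c = 31.70 mm, y_c = 95.88 mm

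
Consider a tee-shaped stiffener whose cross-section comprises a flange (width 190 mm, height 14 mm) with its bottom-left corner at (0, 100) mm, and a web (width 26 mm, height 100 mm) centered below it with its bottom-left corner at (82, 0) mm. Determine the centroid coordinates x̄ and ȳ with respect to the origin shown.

x̄ = 95.00 mm, ȳ = 78.83 mm

Part | A | x̄ᵢ | ȳᵢ | A·x̄ᵢ | A·ȳᵢ
web | 2600.00 | 95.00 | 50.00 | 247000.00 | 130000.00
flange | 2660.00 | 95.00 | 107.00 | 252700.00 | 284620.00
Σ | 5260.00 |  |  | 499700.00 | 414620.00
x̄ = 499700.00 / 5260.00 = 95.00 mm
ȳ = 414620.00 / 5260.00 = 78.83 mm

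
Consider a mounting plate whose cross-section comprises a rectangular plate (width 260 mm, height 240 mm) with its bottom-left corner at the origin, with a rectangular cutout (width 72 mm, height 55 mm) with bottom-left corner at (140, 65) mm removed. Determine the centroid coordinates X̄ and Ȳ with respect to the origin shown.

Part | A | x̄ᵢ | ȳᵢ | A·x̄ᵢ | A·ȳᵢ
plate | 62400.00 | 130.00 | 120.00 | 8112000.00 | 7488000.00
hole | -3960.00 | 176.00 | 92.50 | -696960.00 | -366300.00
Σ | 58440.00 |  |  | 7415040.00 | 7121700.00
X̄ = 7415040.00 / 58440.00 = 126.88 mm
Ȳ = 7121700.00 / 58440.00 = 121.86 mm

X̄ = 126.88 mm, Ȳ = 121.86 mm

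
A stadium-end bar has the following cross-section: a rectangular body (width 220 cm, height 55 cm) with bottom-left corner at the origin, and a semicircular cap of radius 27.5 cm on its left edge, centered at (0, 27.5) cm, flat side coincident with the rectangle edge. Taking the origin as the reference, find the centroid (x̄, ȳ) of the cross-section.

x̄ = 99.12 cm, ȳ = 27.50 cm

Part | A | x̄ᵢ | ȳᵢ | A·x̄ᵢ | A·ȳᵢ
rectangular body | 12100.00 | 110.00 | 27.50 | 1331000.00 | 332750.00
semicircular end | 1187.91 | -11.67 | 27.50 | -13864.58 | 32667.65
Σ | 13287.91 |  |  | 1317135.42 | 365417.65
x̄ = 1317135.42 / 13287.91 = 99.12 cm
ȳ = 365417.65 / 13287.91 = 27.50 cm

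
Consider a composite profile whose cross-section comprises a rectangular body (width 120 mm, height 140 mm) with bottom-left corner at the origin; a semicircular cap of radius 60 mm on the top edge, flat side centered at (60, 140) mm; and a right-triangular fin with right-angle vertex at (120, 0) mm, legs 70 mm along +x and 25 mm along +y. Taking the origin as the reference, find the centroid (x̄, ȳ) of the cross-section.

x̄ = 63.13 mm, ȳ = 90.83 mm

Part | A | x̄ᵢ | ȳᵢ | A·x̄ᵢ | A·ȳᵢ
rectangular body | 16800.00 | 60.00 | 70.00 | 1008000.00 | 1176000.00
semicircular top | 5654.87 | 60.00 | 165.46 | 339292.01 | 935681.35
triangular fin | 875.00 | 143.33 | 8.33 | 125416.67 | 7291.67
Σ | 23329.87 |  |  | 1472708.67 | 2118973.02
x̄ = 1472708.67 / 23329.87 = 63.13 mm
ȳ = 2118973.02 / 23329.87 = 90.83 mm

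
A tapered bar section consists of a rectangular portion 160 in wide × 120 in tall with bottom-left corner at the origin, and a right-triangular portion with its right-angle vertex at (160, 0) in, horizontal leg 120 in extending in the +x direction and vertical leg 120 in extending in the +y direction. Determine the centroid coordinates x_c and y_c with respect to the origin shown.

Part | A | x̄ᵢ | ȳᵢ | A·x̄ᵢ | A·ȳᵢ
rectangular portion | 19200.00 | 80.00 | 60.00 | 1536000.00 | 1152000.00
triangular portion | 7200.00 | 200.00 | 40.00 | 1440000.00 | 288000.00
Σ | 26400.00 |  |  | 2976000.00 | 1440000.00
x_c = 2976000.00 / 26400.00 = 112.73 in
y_c = 1440000.00 / 26400.00 = 54.55 in

x_c = 112.73 in, y_c = 54.55 in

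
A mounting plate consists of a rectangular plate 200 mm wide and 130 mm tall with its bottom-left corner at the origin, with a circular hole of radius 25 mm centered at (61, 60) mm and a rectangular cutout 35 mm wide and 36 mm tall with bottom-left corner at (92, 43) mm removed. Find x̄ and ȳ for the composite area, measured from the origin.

x̄ = 102.84 mm, ȳ = 65.65 mm

plate: A = 200 × 130 = 26000.00, centroid at (100.00, 65.00).
hole 1: A = −π·25² = -1963.50, centroid at (61.00, 60.00).
hole 2: A = −(35 × 36) = -1260.00, centroid at (109.50, 61.00).
ΣA = 22776.50 mm², ΣAx̄ = 2342256.78 mm³, ΣAȳ = 1495330.28 mm³.
x̄ = 2342256.78/22776.50 = 102.84 mm; ȳ = 1495330.28/22776.50 = 65.65 mm.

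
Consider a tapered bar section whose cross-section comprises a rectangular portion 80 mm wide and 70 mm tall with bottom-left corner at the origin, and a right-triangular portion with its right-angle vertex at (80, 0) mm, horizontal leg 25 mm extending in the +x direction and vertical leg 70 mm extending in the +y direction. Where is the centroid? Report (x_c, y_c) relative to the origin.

Part | A | x̄ᵢ | ȳᵢ | A·x̄ᵢ | A·ȳᵢ
rectangular portion | 5600.00 | 40.00 | 35.00 | 224000.00 | 196000.00
triangular portion | 875.00 | 88.33 | 23.33 | 77291.67 | 20416.67
Σ | 6475.00 |  |  | 301291.67 | 216416.67
x_c = 301291.67 / 6475.00 = 46.53 mm
y_c = 216416.67 / 6475.00 = 33.42 mm

x_c = 46.53 mm, y_c = 33.42 mm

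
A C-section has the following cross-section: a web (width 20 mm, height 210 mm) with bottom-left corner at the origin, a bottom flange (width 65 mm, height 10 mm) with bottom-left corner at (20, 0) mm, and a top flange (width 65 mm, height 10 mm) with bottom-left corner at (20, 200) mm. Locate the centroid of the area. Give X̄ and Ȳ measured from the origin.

Part | A | x̄ᵢ | ȳᵢ | A·x̄ᵢ | A·ȳᵢ
web | 4200.00 | 10.00 | 105.00 | 42000.00 | 441000.00
bottom flange | 650.00 | 52.50 | 5.00 | 34125.00 | 3250.00
top flange | 650.00 | 52.50 | 205.00 | 34125.00 | 133250.00
Σ | 5500.00 |  |  | 110250.00 | 577500.00
X̄ = 110250.00 / 5500.00 = 20.05 mm
Ȳ = 577500.00 / 5500.00 = 105.00 mm

X̄ = 20.05 mm, Ȳ = 105.00 mm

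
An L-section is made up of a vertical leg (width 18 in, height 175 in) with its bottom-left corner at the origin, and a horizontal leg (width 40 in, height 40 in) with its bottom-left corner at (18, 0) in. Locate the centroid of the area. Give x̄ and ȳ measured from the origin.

Part | A | x̄ᵢ | ȳᵢ | A·x̄ᵢ | A·ȳᵢ
vertical leg | 3150.00 | 9.00 | 87.50 | 28350.00 | 275625.00
horizontal leg | 1600.00 | 38.00 | 20.00 | 60800.00 | 32000.00
Σ | 4750.00 |  |  | 89150.00 | 307625.00
x̄ = 89150.00 / 4750.00 = 18.77 in
ȳ = 307625.00 / 4750.00 = 64.76 in

x̄ = 18.77 in, ȳ = 64.76 in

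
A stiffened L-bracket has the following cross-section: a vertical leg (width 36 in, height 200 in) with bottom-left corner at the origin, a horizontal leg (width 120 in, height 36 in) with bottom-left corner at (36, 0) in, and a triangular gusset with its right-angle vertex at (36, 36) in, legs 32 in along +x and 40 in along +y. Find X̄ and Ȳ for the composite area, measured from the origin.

X̄ = 47.22 in, Ȳ = 68.20 in

vertical leg: A = 36 × 200 = 7200.00, centroid at (18.00, 100.00).
horizontal leg: A = 120 × 36 = 4320.00, centroid at (96.00, 18.00).
gusset: A = ½·32·40 = 640.00, centroid at (46.67, 49.33).
ΣA = 12160.00 in², ΣAX̄ = 574186.67 in³, ΣAȲ = 829333.33 in³.
X̄ = 574186.67/12160.00 = 47.22 in; Ȳ = 829333.33/12160.00 = 68.20 in.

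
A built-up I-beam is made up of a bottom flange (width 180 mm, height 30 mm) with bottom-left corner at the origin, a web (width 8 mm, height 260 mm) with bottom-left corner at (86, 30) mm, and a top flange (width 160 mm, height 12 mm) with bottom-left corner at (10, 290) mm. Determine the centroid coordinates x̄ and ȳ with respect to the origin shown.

bottom flange: A = 180 × 30 = 5400.00, centroid at (90.00, 15.00).
web: A = 8 × 260 = 2080.00, centroid at (90.00, 160.00).
top flange: A = 160 × 12 = 1920.00, centroid at (90.00, 296.00).
ΣA = 9400.00 mm²
ΣAx̄ = (5400.00)(90.00) + (2080.00)(90.00) + (1920.00)(90.00) = 846000.00 mm³
ΣAȳ = (5400.00)(15.00) + (2080.00)(160.00) + (1920.00)(296.00) = 982120.00 mm³
x̄ = 846000.00 / 9400.00 = 90.00 mm
ȳ = 982120.00 / 9400.00 = 104.48 mm

x̄ = 90.00 mm, ȳ = 104.48 mm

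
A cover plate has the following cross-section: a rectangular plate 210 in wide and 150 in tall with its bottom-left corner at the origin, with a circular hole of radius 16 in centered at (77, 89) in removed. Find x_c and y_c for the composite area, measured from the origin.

x_c = 105.73 in, y_c = 74.63 in

plate: A = 210 × 150 = 31500.00, centroid at (105.00, 75.00).
hole: A = −π·16² = -804.25, centroid at (77.00, 89.00).
ΣA = 30695.75 in², ΣAx_c = 3245572.93 in³, ΣAy_c = 2290921.95 in³.
x_c = 3245572.93/30695.75 = 105.73 in; y_c = 2290921.95/30695.75 = 74.63 in.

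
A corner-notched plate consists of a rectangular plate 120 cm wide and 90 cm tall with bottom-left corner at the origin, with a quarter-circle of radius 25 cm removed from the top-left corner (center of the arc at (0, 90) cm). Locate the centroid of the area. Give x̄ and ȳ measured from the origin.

x̄ = 62.35 cm, ȳ = 43.36 cm

plate: A = 120 × 90 = 10800.00, centroid at (60.00, 45.00).
removed quarter-circle: A = −¼π·25² = -490.87, centroid at (10.61, 79.39).
ΣA = 10309.13 cm², ΣAx̄ = 642791.67 cm³, ΣAȳ = 447029.69 cm³.
x̄ = 642791.67/10309.13 = 62.35 cm; ȳ = 447029.69/10309.13 = 43.36 cm.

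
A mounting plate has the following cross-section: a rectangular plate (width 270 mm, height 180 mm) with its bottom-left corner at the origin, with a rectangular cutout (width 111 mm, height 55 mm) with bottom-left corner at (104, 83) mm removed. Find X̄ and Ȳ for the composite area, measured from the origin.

X̄ = 131.48 mm, Ȳ = 87.05 mm

plate: A = 270 × 180 = 48600.00, centroid at (135.00, 90.00).
hole: A = −(111 × 55) = -6105.00, centroid at (159.50, 110.50).
ΣA = 42495.00 mm², ΣAX̄ = 5587252.50 mm³, ΣAȲ = 3699397.50 mm³.
X̄ = 5587252.50/42495.00 = 131.48 mm; Ȳ = 3699397.50/42495.00 = 87.05 mm.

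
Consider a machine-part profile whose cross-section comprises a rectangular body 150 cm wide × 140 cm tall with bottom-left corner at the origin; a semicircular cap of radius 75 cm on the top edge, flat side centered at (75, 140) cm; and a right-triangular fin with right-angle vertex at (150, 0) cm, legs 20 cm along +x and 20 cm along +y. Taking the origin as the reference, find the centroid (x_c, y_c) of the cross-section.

rectangular body: A = 150 × 140 = 21000.00, centroid at (75.00, 70.00).
semicircular top: A = ½π·75² = 8835.73, centroid at (75.00, 171.83).
triangular fin: A = ½·20·20 = 200.00, centroid at (156.67, 6.67).
ΣA = 30035.73 cm²
ΣAx_c = (21000.00)(75.00) + (8835.73)(75.00) + (200.00)(156.67) = 2269013.03 cm³
ΣAy_c = (21000.00)(70.00) + (8835.73)(171.83) + (200.00)(6.67) = 2989585.44 cm³
x_c = 2269013.03 / 30035.73 = 75.54 cm
y_c = 2989585.44 / 30035.73 = 99.53 cm

x_c = 75.54 cm, y_c = 99.53 cm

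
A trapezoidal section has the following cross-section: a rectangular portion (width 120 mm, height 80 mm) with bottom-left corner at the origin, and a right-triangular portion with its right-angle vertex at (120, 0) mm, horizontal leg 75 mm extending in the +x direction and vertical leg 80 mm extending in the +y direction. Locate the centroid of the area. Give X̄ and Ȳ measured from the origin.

rectangular portion: A = 120 × 80 = 9600.00, centroid at (60.00, 40.00).
triangular portion: A = ½·75·80 = 3000.00, centroid at (145.00, 26.67).
ΣA = 12600.00 mm², ΣAX̄ = 1011000.00 mm³, ΣAȲ = 464000.00 mm³.
X̄ = 1011000.00/12600.00 = 80.24 mm; Ȳ = 464000.00/12600.00 = 36.83 mm.

X̄ = 80.24 mm, Ȳ = 36.83 mm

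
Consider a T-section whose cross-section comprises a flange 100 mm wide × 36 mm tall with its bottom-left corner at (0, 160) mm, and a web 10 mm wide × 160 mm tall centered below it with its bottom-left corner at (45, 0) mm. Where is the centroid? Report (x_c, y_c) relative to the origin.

web: A = 10 × 160 = 1600.00, centroid at (50.00, 80.00).
flange: A = 100 × 36 = 3600.00, centroid at (50.00, 178.00).
ΣA = 5200.00 mm²
ΣAx_c = (1600.00)(50.00) + (3600.00)(50.00) = 260000.00 mm³
ΣAy_c = (1600.00)(80.00) + (3600.00)(178.00) = 768800.00 mm³
x_c = 260000.00 / 5200.00 = 50.00 mm
y_c = 768800.00 / 5200.00 = 147.85 mm

x_c = 50.00 mm, y_c = 147.85 mm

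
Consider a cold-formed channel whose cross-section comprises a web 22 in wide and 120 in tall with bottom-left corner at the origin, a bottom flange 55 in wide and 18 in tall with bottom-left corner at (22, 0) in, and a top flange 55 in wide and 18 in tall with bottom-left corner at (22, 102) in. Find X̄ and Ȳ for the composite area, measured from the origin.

X̄ = 27.50 in, Ȳ = 60.00 in

Part | A | x̄ᵢ | ȳᵢ | A·x̄ᵢ | A·ȳᵢ
web | 2640.00 | 11.00 | 60.00 | 29040.00 | 158400.00
bottom flange | 990.00 | 49.50 | 9.00 | 49005.00 | 8910.00
top flange | 990.00 | 49.50 | 111.00 | 49005.00 | 109890.00
Σ | 4620.00 |  |  | 127050.00 | 277200.00
X̄ = 127050.00 / 4620.00 = 27.50 in
Ȳ = 277200.00 / 4620.00 = 60.00 in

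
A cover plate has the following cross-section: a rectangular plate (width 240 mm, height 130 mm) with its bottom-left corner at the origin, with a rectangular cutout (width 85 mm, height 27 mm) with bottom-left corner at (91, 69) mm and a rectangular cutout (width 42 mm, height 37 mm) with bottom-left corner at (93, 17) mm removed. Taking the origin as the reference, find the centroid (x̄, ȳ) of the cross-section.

plate: A = 240 × 130 = 31200.00, centroid at (120.00, 65.00).
hole 1: A = −(85 × 27) = -2295.00, centroid at (133.50, 82.50).
hole 2: A = −(42 × 37) = -1554.00, centroid at (114.00, 35.50).
ΣA = 27351.00 mm², ΣAx̄ = 3260461.50 mm³, ΣAȳ = 1783495.50 mm³.
x̄ = 3260461.50/27351.00 = 119.21 mm; ȳ = 1783495.50/27351.00 = 65.21 mm.

x̄ = 119.21 mm, ȳ = 65.21 mm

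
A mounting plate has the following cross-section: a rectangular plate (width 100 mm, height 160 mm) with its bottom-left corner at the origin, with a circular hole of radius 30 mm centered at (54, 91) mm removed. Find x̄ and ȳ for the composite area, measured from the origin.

Part | A | x̄ᵢ | ȳᵢ | A·x̄ᵢ | A·ȳᵢ
plate | 16000.00 | 50.00 | 80.00 | 800000.00 | 1280000.00
hole | -2827.43 | 54.00 | 91.00 | -152681.40 | -257296.44
Σ | 13172.57 |  |  | 647318.60 | 1022703.56
x̄ = 647318.60 / 13172.57 = 49.14 mm
ȳ = 1022703.56 / 13172.57 = 77.64 mm

x̄ = 49.14 mm, ȳ = 77.64 mm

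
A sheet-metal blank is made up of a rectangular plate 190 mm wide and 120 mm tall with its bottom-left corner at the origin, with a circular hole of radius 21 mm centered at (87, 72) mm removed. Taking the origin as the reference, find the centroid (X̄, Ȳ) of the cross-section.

X̄ = 95.52 mm, Ȳ = 59.22 mm

plate: A = 190 × 120 = 22800.00, centroid at (95.00, 60.00).
hole: A = −π·21² = -1385.44, centroid at (87.00, 72.00).
ΣA = 21414.56 mm², ΣAX̄ = 2045466.51 mm³, ΣAȲ = 1268248.15 mm³.
X̄ = 2045466.51/21414.56 = 95.52 mm; Ȳ = 1268248.15/21414.56 = 59.22 mm.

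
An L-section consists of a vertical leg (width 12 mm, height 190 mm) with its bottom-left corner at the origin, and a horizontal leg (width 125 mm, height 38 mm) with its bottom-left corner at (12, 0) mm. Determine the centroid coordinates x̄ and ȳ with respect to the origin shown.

x̄ = 52.28 mm, ȳ = 43.65 mm

Part | A | x̄ᵢ | ȳᵢ | A·x̄ᵢ | A·ȳᵢ
vertical leg | 2280.00 | 6.00 | 95.00 | 13680.00 | 216600.00
horizontal leg | 4750.00 | 74.50 | 19.00 | 353875.00 | 90250.00
Σ | 7030.00 |  |  | 367555.00 | 306850.00
x̄ = 367555.00 / 7030.00 = 52.28 mm
ȳ = 306850.00 / 7030.00 = 43.65 mm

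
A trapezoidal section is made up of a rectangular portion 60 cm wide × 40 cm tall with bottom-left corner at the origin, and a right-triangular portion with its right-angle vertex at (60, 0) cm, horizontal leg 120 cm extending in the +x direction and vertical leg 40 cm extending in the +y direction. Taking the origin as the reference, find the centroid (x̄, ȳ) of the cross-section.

rectangular portion: A = 60 × 40 = 2400.00, centroid at (30.00, 20.00).
triangular portion: A = ½·120·40 = 2400.00, centroid at (100.00, 13.33).
ΣA = 4800.00 cm², ΣAx̄ = 312000.00 cm³, ΣAȳ = 80000.00 cm³.
x̄ = 312000.00/4800.00 = 65.00 cm; ȳ = 80000.00/4800.00 = 16.67 cm.

x̄ = 65.00 cm, ȳ = 16.67 cm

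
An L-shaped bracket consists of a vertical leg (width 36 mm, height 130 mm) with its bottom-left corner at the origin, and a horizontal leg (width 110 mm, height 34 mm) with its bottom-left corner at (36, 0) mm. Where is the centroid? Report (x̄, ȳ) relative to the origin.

vertical leg: A = 36 × 130 = 4680.00, centroid at (18.00, 65.00).
horizontal leg: A = 110 × 34 = 3740.00, centroid at (91.00, 17.00).
ΣA = 8420.00 mm²
ΣAx̄ = (4680.00)(18.00) + (3740.00)(91.00) = 424580.00 mm³
ΣAȳ = (4680.00)(65.00) + (3740.00)(17.00) = 367780.00 mm³
x̄ = 424580.00 / 8420.00 = 50.43 mm
ȳ = 367780.00 / 8420.00 = 43.68 mm

x̄ = 50.43 mm, ȳ = 43.68 mm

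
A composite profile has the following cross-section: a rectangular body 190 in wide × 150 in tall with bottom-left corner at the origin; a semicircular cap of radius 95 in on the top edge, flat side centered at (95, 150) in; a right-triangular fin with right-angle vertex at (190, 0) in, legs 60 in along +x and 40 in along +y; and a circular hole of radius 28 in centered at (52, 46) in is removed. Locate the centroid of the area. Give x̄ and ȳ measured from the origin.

rectangular body: A = 190 × 150 = 28500.00, centroid at (95.00, 75.00).
semicircular top: A = ½π·95² = 14176.44, centroid at (95.00, 190.32).
triangular fin: A = ½·60·40 = 1200.00, centroid at (210.00, 13.33).
hole: A = −π·28² = -2463.01, centroid at (52.00, 46.00).
ΣA = 41413.43 in²
ΣAx̄ = (28500.00)(95.00) + (14176.44)(95.00) + (1200.00)(210.00) + (-2463.01)(52.00) = 4178185.05 in³
ΣAȳ = (28500.00)(75.00) + (14176.44)(190.32) + (1200.00)(13.33) + (-2463.01)(46.00) = 4738250.46 in³
x̄ = 4178185.05 / 41413.43 = 100.89 in
ȳ = 4738250.46 / 41413.43 = 114.41 in

x̄ = 100.89 in, ȳ = 114.41 in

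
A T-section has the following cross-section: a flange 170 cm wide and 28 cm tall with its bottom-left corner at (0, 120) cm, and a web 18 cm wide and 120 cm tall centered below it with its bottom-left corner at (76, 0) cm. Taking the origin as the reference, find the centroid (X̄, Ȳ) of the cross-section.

Part | A | x̄ᵢ | ȳᵢ | A·x̄ᵢ | A·ȳᵢ
web | 2160.00 | 85.00 | 60.00 | 183600.00 | 129600.00
flange | 4760.00 | 85.00 | 134.00 | 404600.00 | 637840.00
Σ | 6920.00 |  |  | 588200.00 | 767440.00
X̄ = 588200.00 / 6920.00 = 85.00 cm
Ȳ = 767440.00 / 6920.00 = 110.90 cm

X̄ = 85.00 cm, Ȳ = 110.90 cm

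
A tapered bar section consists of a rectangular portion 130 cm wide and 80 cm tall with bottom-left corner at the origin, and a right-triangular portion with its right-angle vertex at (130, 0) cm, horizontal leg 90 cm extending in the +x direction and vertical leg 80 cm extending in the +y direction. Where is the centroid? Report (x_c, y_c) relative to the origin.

rectangular portion: A = 130 × 80 = 10400.00, centroid at (65.00, 40.00).
triangular portion: A = ½·90·80 = 3600.00, centroid at (160.00, 26.67).
ΣA = 14000.00 cm², ΣAx_c = 1252000.00 cm³, ΣAy_c = 512000.00 cm³.
x_c = 1252000.00/14000.00 = 89.43 cm; y_c = 512000.00/14000.00 = 36.57 cm.

x_c = 89.43 cm, y_c = 36.57 cm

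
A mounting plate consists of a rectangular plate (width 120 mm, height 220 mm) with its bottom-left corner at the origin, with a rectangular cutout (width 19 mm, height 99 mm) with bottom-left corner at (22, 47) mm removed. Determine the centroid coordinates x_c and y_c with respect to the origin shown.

x_c = 62.19 mm, y_c = 111.04 mm

Part | A | x̄ᵢ | ȳᵢ | A·x̄ᵢ | A·ȳᵢ
plate | 26400.00 | 60.00 | 110.00 | 1584000.00 | 2904000.00
hole | -1881.00 | 31.50 | 96.50 | -59251.50 | -181516.50
Σ | 24519.00 |  |  | 1524748.50 | 2722483.50
x_c = 1524748.50 / 24519.00 = 62.19 mm
y_c = 2722483.50 / 24519.00 = 111.04 mm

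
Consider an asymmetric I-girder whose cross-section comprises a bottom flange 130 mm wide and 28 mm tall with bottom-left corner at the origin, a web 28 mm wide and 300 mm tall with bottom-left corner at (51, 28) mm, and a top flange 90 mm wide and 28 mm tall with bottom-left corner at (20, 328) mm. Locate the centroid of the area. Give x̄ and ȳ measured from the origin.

bottom flange: A = 130 × 28 = 3640.00, centroid at (65.00, 14.00).
web: A = 28 × 300 = 8400.00, centroid at (65.00, 178.00).
top flange: A = 90 × 28 = 2520.00, centroid at (65.00, 342.00).
ΣA = 14560.00 mm²
ΣAx̄ = (3640.00)(65.00) + (8400.00)(65.00) + (2520.00)(65.00) = 946400.00 mm³
ΣAȳ = (3640.00)(14.00) + (8400.00)(178.00) + (2520.00)(342.00) = 2408000.00 mm³
x̄ = 946400.00 / 14560.00 = 65.00 mm
ȳ = 2408000.00 / 14560.00 = 165.38 mm

x̄ = 65.00 mm, ȳ = 165.38 mm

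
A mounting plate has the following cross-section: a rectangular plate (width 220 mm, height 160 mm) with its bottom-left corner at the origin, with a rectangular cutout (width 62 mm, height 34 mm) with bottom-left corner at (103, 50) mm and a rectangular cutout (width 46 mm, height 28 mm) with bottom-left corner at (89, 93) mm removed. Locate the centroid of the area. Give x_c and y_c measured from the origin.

Part | A | x̄ᵢ | ȳᵢ | A·x̄ᵢ | A·ȳᵢ
plate | 35200.00 | 110.00 | 80.00 | 3872000.00 | 2816000.00
hole 1 | -2108.00 | 134.00 | 67.00 | -282472.00 | -141236.00
hole 2 | -1288.00 | 112.00 | 107.00 | -144256.00 | -137816.00
Σ | 31804.00 |  |  | 3445272.00 | 2536948.00
x_c = 3445272.00 / 31804.00 = 108.33 mm
y_c = 2536948.00 / 31804.00 = 79.77 mm

x_c = 108.33 mm, y_c = 79.77 mm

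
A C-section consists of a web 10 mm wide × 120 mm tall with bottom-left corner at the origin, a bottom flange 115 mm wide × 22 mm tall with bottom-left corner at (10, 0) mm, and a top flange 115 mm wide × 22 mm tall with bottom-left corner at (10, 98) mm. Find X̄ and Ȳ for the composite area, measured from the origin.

web: A = 10 × 120 = 1200.00, centroid at (5.00, 60.00).
bottom flange: A = 115 × 22 = 2530.00, centroid at (67.50, 11.00).
top flange: A = 115 × 22 = 2530.00, centroid at (67.50, 109.00).
ΣA = 6260.00 mm²
ΣAX̄ = (1200.00)(5.00) + (2530.00)(67.50) + (2530.00)(67.50) = 347550.00 mm³
ΣAȲ = (1200.00)(60.00) + (2530.00)(11.00) + (2530.00)(109.00) = 375600.00 mm³
X̄ = 347550.00 / 6260.00 = 55.52 mm
Ȳ = 375600.00 / 6260.00 = 60.00 mm

X̄ = 55.52 mm, Ȳ = 60.00 mm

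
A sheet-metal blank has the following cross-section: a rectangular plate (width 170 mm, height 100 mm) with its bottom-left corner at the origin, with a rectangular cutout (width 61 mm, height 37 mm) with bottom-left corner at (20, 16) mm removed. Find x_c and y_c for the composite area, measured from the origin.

x_c = 90.28 mm, y_c = 52.37 mm

Part | A | x̄ᵢ | ȳᵢ | A·x̄ᵢ | A·ȳᵢ
plate | 17000.00 | 85.00 | 50.00 | 1445000.00 | 850000.00
hole | -2257.00 | 50.50 | 34.50 | -113978.50 | -77866.50
Σ | 14743.00 |  |  | 1331021.50 | 772133.50
x_c = 1331021.50 / 14743.00 = 90.28 mm
y_c = 772133.50 / 14743.00 = 52.37 mm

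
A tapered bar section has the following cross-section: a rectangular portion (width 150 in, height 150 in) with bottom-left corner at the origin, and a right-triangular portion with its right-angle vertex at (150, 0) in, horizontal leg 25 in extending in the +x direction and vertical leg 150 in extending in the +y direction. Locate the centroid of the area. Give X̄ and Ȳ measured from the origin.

rectangular portion: A = 150 × 150 = 22500.00, centroid at (75.00, 75.00).
triangular portion: A = ½·25·150 = 1875.00, centroid at (158.33, 50.00).
ΣA = 24375.00 in², ΣAX̄ = 1984375.00 in³, ΣAȲ = 1781250.00 in³.
X̄ = 1984375.00/24375.00 = 81.41 in; Ȳ = 1781250.00/24375.00 = 73.08 in.

X̄ = 81.41 in, Ȳ = 73.08 in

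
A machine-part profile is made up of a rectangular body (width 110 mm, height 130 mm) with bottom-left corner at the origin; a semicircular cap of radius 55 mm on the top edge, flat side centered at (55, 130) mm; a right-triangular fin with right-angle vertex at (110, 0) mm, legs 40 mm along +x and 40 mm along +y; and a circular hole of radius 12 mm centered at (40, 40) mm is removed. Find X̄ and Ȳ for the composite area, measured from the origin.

X̄ = 58.17 mm, Ȳ = 85.09 mm

Part | A | x̄ᵢ | ȳᵢ | A·x̄ᵢ | A·ȳᵢ
rectangular body | 14300.00 | 55.00 | 65.00 | 786500.00 | 929500.00
semicircular top | 4751.66 | 55.00 | 153.34 | 261341.24 | 728632.32
triangular fin | 800.00 | 123.33 | 13.33 | 98666.67 | 10666.67
hole | -452.39 | 40.00 | 40.00 | -18095.57 | -18095.57
Σ | 19399.27 |  |  | 1128412.33 | 1650703.42
X̄ = 1128412.33 / 19399.27 = 58.17 mm
Ȳ = 1650703.42 / 19399.27 = 85.09 mm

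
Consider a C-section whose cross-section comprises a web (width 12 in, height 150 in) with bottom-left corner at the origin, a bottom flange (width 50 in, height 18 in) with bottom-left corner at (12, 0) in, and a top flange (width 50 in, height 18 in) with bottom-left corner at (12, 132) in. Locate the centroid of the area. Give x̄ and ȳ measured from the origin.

Part | A | x̄ᵢ | ȳᵢ | A·x̄ᵢ | A·ȳᵢ
web | 1800.00 | 6.00 | 75.00 | 10800.00 | 135000.00
bottom flange | 900.00 | 37.00 | 9.00 | 33300.00 | 8100.00
top flange | 900.00 | 37.00 | 141.00 | 33300.00 | 126900.00
Σ | 3600.00 |  |  | 77400.00 | 270000.00
x̄ = 77400.00 / 3600.00 = 21.50 in
ȳ = 270000.00 / 3600.00 = 75.00 in

x̄ = 21.50 in, ȳ = 75.00 in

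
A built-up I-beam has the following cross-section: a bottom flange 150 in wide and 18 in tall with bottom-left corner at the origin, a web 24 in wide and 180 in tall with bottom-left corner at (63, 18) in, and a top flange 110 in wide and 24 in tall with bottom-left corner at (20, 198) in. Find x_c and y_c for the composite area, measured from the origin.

bottom flange: A = 150 × 18 = 2700.00, centroid at (75.00, 9.00).
web: A = 24 × 180 = 4320.00, centroid at (75.00, 108.00).
top flange: A = 110 × 24 = 2640.00, centroid at (75.00, 210.00).
ΣA = 9660.00 in²
ΣAx_c = (2700.00)(75.00) + (4320.00)(75.00) + (2640.00)(75.00) = 724500.00 in³
ΣAy_c = (2700.00)(9.00) + (4320.00)(108.00) + (2640.00)(210.00) = 1045260.00 in³
x_c = 724500.00 / 9660.00 = 75.00 in
y_c = 1045260.00 / 9660.00 = 108.20 in

x_c = 75.00 in, y_c = 108.20 in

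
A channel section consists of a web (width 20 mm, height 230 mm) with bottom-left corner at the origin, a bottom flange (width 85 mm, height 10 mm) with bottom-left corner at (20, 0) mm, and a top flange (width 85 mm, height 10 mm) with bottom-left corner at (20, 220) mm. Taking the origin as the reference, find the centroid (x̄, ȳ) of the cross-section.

x̄ = 24.17 mm, ȳ = 115.00 mm

web: A = 20 × 230 = 4600.00, centroid at (10.00, 115.00).
bottom flange: A = 85 × 10 = 850.00, centroid at (62.50, 5.00).
top flange: A = 85 × 10 = 850.00, centroid at (62.50, 225.00).
ΣA = 6300.00 mm², ΣAx̄ = 152250.00 mm³, ΣAȳ = 724500.00 mm³.
x̄ = 152250.00/6300.00 = 24.17 mm; ȳ = 724500.00/6300.00 = 115.00 mm.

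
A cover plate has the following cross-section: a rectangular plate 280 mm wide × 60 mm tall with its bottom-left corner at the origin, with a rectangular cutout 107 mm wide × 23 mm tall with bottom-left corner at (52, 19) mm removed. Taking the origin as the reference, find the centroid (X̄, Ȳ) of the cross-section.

Part | A | x̄ᵢ | ȳᵢ | A·x̄ᵢ | A·ȳᵢ
plate | 16800.00 | 140.00 | 30.00 | 2352000.00 | 504000.00
hole | -2461.00 | 105.50 | 30.50 | -259635.50 | -75060.50
Σ | 14339.00 |  |  | 2092364.50 | 428939.50
X̄ = 2092364.50 / 14339.00 = 145.92 mm
Ȳ = 428939.50 / 14339.00 = 29.91 mm

X̄ = 145.92 mm, Ȳ = 29.91 mm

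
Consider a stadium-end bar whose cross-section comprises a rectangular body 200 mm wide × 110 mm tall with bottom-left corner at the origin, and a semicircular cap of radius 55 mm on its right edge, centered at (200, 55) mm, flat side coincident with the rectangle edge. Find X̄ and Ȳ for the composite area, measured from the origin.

X̄ = 121.91 mm, Ȳ = 55.00 mm

rectangular body: A = 200 × 110 = 22000.00, centroid at (100.00, 55.00).
semicircular end: A = ½π·55² = 4751.66, centroid at (223.34, 55.00).
ΣA = 26751.66 mm², ΣAX̄ = 3261248.44 mm³, ΣAȲ = 1471341.24 mm³.
X̄ = 3261248.44/26751.66 = 121.91 mm; Ȳ = 1471341.24/26751.66 = 55.00 mm.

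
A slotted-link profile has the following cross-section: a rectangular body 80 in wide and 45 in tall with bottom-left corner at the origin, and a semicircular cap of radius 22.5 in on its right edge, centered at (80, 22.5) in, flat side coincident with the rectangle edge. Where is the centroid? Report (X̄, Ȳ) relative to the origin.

X̄ = 48.96 in, Ȳ = 22.50 in

rectangular body: A = 80 × 45 = 3600.00, centroid at (40.00, 22.50).
semicircular end: A = ½π·22.5² = 795.22, centroid at (89.55, 22.50).
ΣA = 4395.22 in²
ΣAX̄ = (3600.00)(40.00) + (795.22)(89.55) = 215211.00 in³
ΣAȲ = (3600.00)(22.50) + (795.22)(22.50) = 98892.35 in³
X̄ = 215211.00 / 4395.22 = 48.96 in
Ȳ = 98892.35 / 4395.22 = 22.50 in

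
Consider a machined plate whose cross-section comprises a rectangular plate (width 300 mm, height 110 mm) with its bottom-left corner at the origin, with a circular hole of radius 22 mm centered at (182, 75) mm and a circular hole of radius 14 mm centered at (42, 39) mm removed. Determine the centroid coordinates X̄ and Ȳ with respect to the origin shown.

X̄ = 150.58 mm, Ȳ = 54.33 mm

plate: A = 300 × 110 = 33000.00, centroid at (150.00, 55.00).
hole 1: A = −π·22² = -1520.53, centroid at (182.00, 75.00).
hole 2: A = −π·14² = -615.75, centroid at (42.00, 39.00).
ΣA = 30863.72 mm², ΣAX̄ = 4647401.80 mm³, ΣAȲ = 1676945.85 mm³.
X̄ = 4647401.80/30863.72 = 150.58 mm; Ȳ = 1676945.85/30863.72 = 54.33 mm.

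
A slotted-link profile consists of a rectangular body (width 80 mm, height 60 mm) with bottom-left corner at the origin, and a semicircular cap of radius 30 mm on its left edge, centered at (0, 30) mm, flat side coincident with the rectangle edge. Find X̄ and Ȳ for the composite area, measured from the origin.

rectangular body: A = 80 × 60 = 4800.00, centroid at (40.00, 30.00).
semicircular end: A = ½π·30² = 1413.72, centroid at (-12.73, 30.00).
ΣA = 6213.72 mm², ΣAX̄ = 174000.00 mm³, ΣAȲ = 186411.50 mm³.
X̄ = 174000.00/6213.72 = 28.00 mm; Ȳ = 186411.50/6213.72 = 30.00 mm.

X̄ = 28.00 mm, Ȳ = 30.00 mm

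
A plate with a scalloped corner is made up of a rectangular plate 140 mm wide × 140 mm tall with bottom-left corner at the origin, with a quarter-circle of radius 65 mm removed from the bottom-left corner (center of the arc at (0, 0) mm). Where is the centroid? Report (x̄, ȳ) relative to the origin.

x̄ = 78.64 mm, ȳ = 78.64 mm

Part | A | x̄ᵢ | ȳᵢ | A·x̄ᵢ | A·ȳᵢ
plate | 19600.00 | 70.00 | 70.00 | 1372000.00 | 1372000.00
removed quarter-circle | -3318.31 | 27.59 | 27.59 | -91541.67 | -91541.67
Σ | 16281.69 |  |  | 1280458.33 | 1280458.33
x̄ = 1280458.33 / 16281.69 = 78.64 mm
ȳ = 1280458.33 / 16281.69 = 78.64 mm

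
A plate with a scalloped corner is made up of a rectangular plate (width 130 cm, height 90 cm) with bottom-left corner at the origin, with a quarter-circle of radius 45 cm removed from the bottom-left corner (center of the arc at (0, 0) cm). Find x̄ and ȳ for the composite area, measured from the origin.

x̄ = 72.22 cm, ȳ = 49.07 cm

plate: A = 130 × 90 = 11700.00, centroid at (65.00, 45.00).
removed quarter-circle: A = −¼π·45² = -1590.43, centroid at (19.10, 19.10).
ΣA = 10109.57 cm²
ΣAx̄ = (11700.00)(65.00) + (-1590.43)(19.10) = 730125.00 cm³
ΣAȳ = (11700.00)(45.00) + (-1590.43)(19.10) = 496125.00 cm³
x̄ = 730125.00 / 10109.57 = 72.22 cm
ȳ = 496125.00 / 10109.57 = 49.07 cm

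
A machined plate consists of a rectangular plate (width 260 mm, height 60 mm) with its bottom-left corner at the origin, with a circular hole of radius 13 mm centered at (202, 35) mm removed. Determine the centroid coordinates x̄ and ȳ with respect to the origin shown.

x̄ = 127.46 mm, ȳ = 29.82 mm

plate: A = 260 × 60 = 15600.00, centroid at (130.00, 30.00).
hole: A = −π·13² = -530.93, centroid at (202.00, 35.00).
ΣA = 15069.07 mm², ΣAx̄ = 1920752.31 mm³, ΣAȳ = 449417.48 mm³.
x̄ = 1920752.31/15069.07 = 127.46 mm; ȳ = 449417.48/15069.07 = 29.82 mm.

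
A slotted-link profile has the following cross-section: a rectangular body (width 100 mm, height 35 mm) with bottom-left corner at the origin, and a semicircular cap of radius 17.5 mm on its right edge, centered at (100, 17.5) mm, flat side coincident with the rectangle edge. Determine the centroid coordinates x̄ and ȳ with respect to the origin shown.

rectangular body: A = 100 × 35 = 3500.00, centroid at (50.00, 17.50).
semicircular end: A = ½π·17.5² = 481.06, centroid at (107.43, 17.50).
ΣA = 3981.06 mm², ΣAx̄ = 226678.55 mm³, ΣAȳ = 69668.49 mm³.
x̄ = 226678.55/3981.06 = 56.94 mm; ȳ = 69668.49/3981.06 = 17.50 mm.

x̄ = 56.94 mm, ȳ = 17.50 mm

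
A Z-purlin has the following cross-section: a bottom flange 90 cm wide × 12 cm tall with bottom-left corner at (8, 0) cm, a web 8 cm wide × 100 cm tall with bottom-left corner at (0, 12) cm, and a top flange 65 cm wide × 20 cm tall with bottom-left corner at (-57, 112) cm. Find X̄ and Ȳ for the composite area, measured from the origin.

X̄ = 8.99 cm, Ȳ = 67.51 cm

bottom flange: A = 90 × 12 = 1080.00, centroid at (53.00, 6.00).
web: A = 8 × 100 = 800.00, centroid at (4.00, 62.00).
top flange: A = 65 × 20 = 1300.00, centroid at (-24.50, 122.00).
ΣA = 3180.00 cm²
ΣAX̄ = (1080.00)(53.00) + (800.00)(4.00) + (1300.00)(-24.50) = 28590.00 cm³
ΣAȲ = (1080.00)(6.00) + (800.00)(62.00) + (1300.00)(122.00) = 214680.00 cm³
X̄ = 28590.00 / 3180.00 = 8.99 cm
Ȳ = 214680.00 / 3180.00 = 67.51 cm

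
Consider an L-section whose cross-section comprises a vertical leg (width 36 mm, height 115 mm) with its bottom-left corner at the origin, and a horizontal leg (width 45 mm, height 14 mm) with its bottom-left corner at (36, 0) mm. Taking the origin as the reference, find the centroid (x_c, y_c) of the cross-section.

x_c = 23.35 mm, y_c = 50.83 mm

Part | A | x̄ᵢ | ȳᵢ | A·x̄ᵢ | A·ȳᵢ
vertical leg | 4140.00 | 18.00 | 57.50 | 74520.00 | 238050.00
horizontal leg | 630.00 | 58.50 | 7.00 | 36855.00 | 4410.00
Σ | 4770.00 |  |  | 111375.00 | 242460.00
x_c = 111375.00 / 4770.00 = 23.35 mm
y_c = 242460.00 / 4770.00 = 50.83 mm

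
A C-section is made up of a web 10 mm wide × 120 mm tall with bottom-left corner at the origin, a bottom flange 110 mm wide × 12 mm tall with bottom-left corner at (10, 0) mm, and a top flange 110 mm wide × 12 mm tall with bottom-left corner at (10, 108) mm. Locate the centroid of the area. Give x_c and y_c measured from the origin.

x_c = 46.25 mm, y_c = 60.00 mm

web: A = 10 × 120 = 1200.00, centroid at (5.00, 60.00).
bottom flange: A = 110 × 12 = 1320.00, centroid at (65.00, 6.00).
top flange: A = 110 × 12 = 1320.00, centroid at (65.00, 114.00).
ΣA = 3840.00 mm²
ΣAx_c = (1200.00)(5.00) + (1320.00)(65.00) + (1320.00)(65.00) = 177600.00 mm³
ΣAy_c = (1200.00)(60.00) + (1320.00)(6.00) + (1320.00)(114.00) = 230400.00 mm³
x_c = 177600.00 / 3840.00 = 46.25 mm
y_c = 230400.00 / 3840.00 = 60.00 mm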